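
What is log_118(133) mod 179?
81

Baby-step giant-step with step n = ⌈√179⌉ = 14.
Baby steps 118^j mod 179 (j:value) for j=0..13: 0:1, 1:118, 2:141, 3:170, 4:12, 5:163, 6:81, 7:71, 8:144, 9:166, 10:77, 11:136, 12:117, 13:23.
Giant-step multiplier: 118^(-14) ≡ 118^(178-14) = 118^164 ≡ 142 (mod 179).
Giant steps γ_i = 133·142^i mod 179: γ_0=133, γ_1=91, γ_2=34, γ_3=174, γ_4=6, γ_5=136 (in table at j=11).
x = i·n + j = 5·14 + 11 = 81.
Check: 118^81 ≡ 133 (mod 179).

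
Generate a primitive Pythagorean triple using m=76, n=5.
(5751, 760, 5801)

Euclid's formula: a = m² - n², b = 2mn, c = m² + n²
m = 76, n = 5
a = 76² - 5² = 5776 - 25 = 5751
b = 2 × 76 × 5 = 760
c = 76² + 5² = 5776 + 25 = 5801
Verification: 5751² + 760² = 33074001 + 577600 = 33651601 = 5801² ✓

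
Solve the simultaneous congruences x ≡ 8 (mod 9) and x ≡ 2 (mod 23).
71

Using Chinese Remainder Theorem:
M = 9 × 23 = 207
M1 = 23, M2 = 9
y1 = 23^(-1) mod 9 = 2
y2 = 9^(-1) mod 23 = 18
x = (8×23×2 + 2×9×18) mod 207 = 71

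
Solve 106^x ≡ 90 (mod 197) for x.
76

Baby-step giant-step with step n = ⌈√197⌉ = 15.
Baby steps 106^j mod 197 (j:value) for j=0..14: 0:1, 1:106, 2:7, 3:151, 4:49, 5:72, 6:146, 7:110, 8:37, 9:179, 10:62, 11:71, 12:40, 13:103, 14:83.
Giant-step multiplier: 106^(-15) ≡ 106^(196-15) = 106^181 ≡ 147 (mod 197).
Giant steps γ_i = 90·147^i mod 197: γ_0=90, γ_1=31, γ_2=26, γ_3=79, γ_4=187, γ_5=106 (in table at j=1).
x = i·n + j = 5·15 + 1 = 76.
Check: 106^76 ≡ 90 (mod 197).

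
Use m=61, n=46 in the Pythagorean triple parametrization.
(1605, 5612, 5837)

Euclid's formula: a = m² - n², b = 2mn, c = m² + n²
m = 61, n = 46
a = 61² - 46² = 3721 - 2116 = 1605
b = 2 × 61 × 46 = 5612
c = 61² + 46² = 3721 + 2116 = 5837
Verification: 1605² + 5612² = 2576025 + 31494544 = 34070569 = 5837² ✓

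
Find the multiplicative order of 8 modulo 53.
52

53 is prime, so ord(8) divides φ(53) = 52.
Divisors of 52: 1, 2, 4, 13, 26, 52.
Repeated squaring: 8^1 ≡ 8, 8^2 ≡ 11, 8^4 ≡ 15, 8^8 ≡ 13, 8^16 ≡ 10, 8^32 ≡ 47 (mod 53).
Test 8^d mod 53 for each divisor d in increasing order:
8^1 ≡ 8
8^2 ≡ 11
8^4 ≡ 15
8^13 = 8^8·8^4·8^1 ≡ 23
8^26 = 8^16·8^8·8^2 ≡ 52
8^52 = 8^32·8^16·8^4 ≡ 1  ← first divisor giving 1
The order is 52.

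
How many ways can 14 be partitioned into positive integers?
135

p(n) counts ways to write n as a sum of positive integers (order ignored).
Euler's pentagonal recurrence: p(k) = p(k-1) + p(k-2) - p(k-5) - p(k-7) + p(k-12) + p(k-15) - ... (offsets j(3j∓1)/2, signs ++--, p(0)=1, p(<0)=0).
DP table for k = 0..13: p(0)=1, p(1)=1, p(2)=2, p(3)=3, p(4)=5, p(5)=7, p(6)=11, p(7)=15, p(8)=22, p(9)=30, p(10)=42, p(11)=56, p(12)=77, p(13)=101.
Final step: p(14) = p(13) + p(12) - p(9) - p(7) + p(2)
= 101 + 77 - 30 - 15 + 2
= 135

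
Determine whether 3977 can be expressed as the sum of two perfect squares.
16² + 61² (a=16, b=61)

Factorization: 3977 = 41 × 97
By Fermat: n is sum of two squares iff every prime p ≡ 3 (mod 4) appears to even power.
All primes ≡ 3 (mod 4) appear to even power.
Search a = 0, 1, 2, … for 3977 - a² a perfect square: first hit at a = 16: 3977 - 256 = 3721 = 61².
3977 = 16² + 61² = 256 + 3721 ✓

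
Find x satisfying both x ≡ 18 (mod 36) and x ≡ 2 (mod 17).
342

Using Chinese Remainder Theorem:
M = 36 × 17 = 612
M1 = 17, M2 = 36
y1 = 17^(-1) mod 36 = 17
y2 = 36^(-1) mod 17 = 9
x = (18×17×17 + 2×36×9) mod 612 = 342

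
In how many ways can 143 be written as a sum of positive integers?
20390982757

p(n) counts ways to write n as a sum of positive integers (order ignored).
Euler's pentagonal recurrence: p(k) = p(k-1) + p(k-2) - p(k-5) - p(k-7) + p(k-12) + p(k-15) - ... (offsets j(3j∓1)/2, signs ++--, p(0)=1, p(<0)=0).
DP table for k = 0..142: p(0)=1, p(1)=1, p(2)=2, p(3)=3, p(4)=5, p(5)=7, p(6)=11, p(7)=15, p(8)=22, p(9)=30, p(10)=42, p(11)=56, p(12)=77, p(13)=101, p(14)=135, p(15)=176, p(16)=231, p(17)=297, p(18)=385, p(19)=490, p(20)=627, p(21)=792, p(22)=1002, p(23)=1255, p(24)=1575, p(25)=1958, p(26)=2436, p(27)=3010, p(28)=3718, p(29)=4565, p(30)=5604, p(31)=6842, p(32)=8349, p(33)=10143, p(34)=12310, p(35)=14883, p(36)=17977, p(37)=21637, p(38)=26015, p(39)=31185, p(40)=37338, p(41)=44583, p(42)=53174, p(43)=63261, p(44)=75175, p(45)=89134, p(46)=105558, p(47)=124754, p(48)=147273, p(49)=173525, p(50)=204226, p(51)=239943, p(52)=281589, p(53)=329931, p(54)=386155, p(55)=451276, p(56)=526823, p(57)=614154, p(58)=715220, p(59)=831820, p(60)=966467, p(61)=1121505, p(62)=1300156, p(63)=1505499, p(64)=1741630, p(65)=2012558, p(66)=2323520, p(67)=2679689, p(68)=3087735, p(69)=3554345, p(70)=4087968, p(71)=4697205, p(72)=5392783, p(73)=6185689, p(74)=7089500, p(75)=8118264, p(76)=9289091, p(77)=10619863, p(78)=12132164, p(79)=13848650, p(80)=15796476, p(81)=18004327, p(82)=20506255, p(83)=23338469, p(84)=26543660, p(85)=30167357, p(86)=34262962, p(87)=38887673, p(88)=44108109, p(89)=49995925, p(90)=56634173, p(91)=64112359, p(92)=72533807, p(93)=82010177, p(94)=92669720, p(95)=104651419, p(96)=118114304, p(97)=133230930, p(98)=150198136, p(99)=169229875, p(100)=190569292, p(101)=214481126, p(102)=241265379, p(103)=271248950, p(104)=304801365, p(105)=342325709, p(106)=384276336, p(107)=431149389, p(108)=483502844, p(109)=541946240, p(110)=607163746, p(111)=679903203, p(112)=761002156, p(113)=851376628, p(114)=952050665, p(115)=1064144451, p(116)=1188908248, p(117)=1327710076, p(118)=1482074143, p(119)=1653668665, p(120)=1844349560, p(121)=2056148051, p(122)=2291320912, p(123)=2552338241, p(124)=2841940500, p(125)=3163127352, p(126)=3519222692, p(127)=3913864295, p(128)=4351078600, p(129)=4835271870, p(130)=5371315400, p(131)=5964539504, p(132)=6620830889, p(133)=7346629512, p(134)=8149040695, p(135)=9035836076, p(136)=10015581680, p(137)=11097645016, p(138)=12292341831, p(139)=13610949895, p(140)=15065878135, p(141)=16670689208, p(142)=18440293320.
Final step: p(143) = p(142) + p(141) - p(138) - p(136) + p(131) + p(128) - p(121) - p(117) + p(108) + p(103) - p(92) - p(86) + p(73) + p(66) - p(51) - p(43) + p(26) + p(17)
= 18440293320 + 16670689208 - 12292341831 - 10015581680 + 5964539504 + 4351078600 - 2056148051 - 1327710076 + 483502844 + 271248950 - 72533807 - 34262962 + 6185689 + 2323520 - 239943 - 63261 + 2436 + 297
= 20390982757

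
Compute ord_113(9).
56

113 is prime, so ord(9) divides φ(113) = 112.
Divisors of 112: 1, 2, 4, 7, 8, 14, 16, 28, 56, 112.
Repeated squaring: 9^1 ≡ 9, 9^2 ≡ 81, 9^4 ≡ 7, 9^8 ≡ 49, 9^16 ≡ 28, 9^32 ≡ 106, 9^64 ≡ 49 (mod 113).
Test 9^d mod 113 for each divisor d in increasing order:
9^1 ≡ 9
9^2 ≡ 81
9^4 ≡ 7
9^7 = 9^4·9^2·9^1 ≡ 18
9^8 ≡ 49
9^14 = 9^8·9^4·9^2 ≡ 98
9^16 ≡ 28
9^28 = 9^16·9^8·9^4 ≡ 112
9^56 = 9^32·9^16·9^8 ≡ 1  ← first divisor giving 1
The order is 56.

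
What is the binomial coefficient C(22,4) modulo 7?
0

Using Lucas' theorem:
Write n=22 and k=4 in base 7:
n in base 7: [3, 1]
k in base 7: [0, 4]
C(22,4) mod 7 = ∏ C(n_i, k_i) mod 7
Digit binomials (mod 7): C(3,0) = 1; C(1,4) = 0 (k_i > n_i)
Product: 1 × 0 = 0 ≡ 0 (mod 7)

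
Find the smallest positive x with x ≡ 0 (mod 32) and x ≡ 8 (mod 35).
288

Using Chinese Remainder Theorem:
M = 32 × 35 = 1120
M1 = 35, M2 = 32
y1 = 35^(-1) mod 32 = 11
y2 = 32^(-1) mod 35 = 23
x = (0×35×11 + 8×32×23) mod 1120 = 288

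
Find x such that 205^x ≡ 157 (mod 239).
192

Baby-step giant-step with step n = ⌈√239⌉ = 16.
Baby steps 205^j mod 239 (j:value) for j=0..15: 0:1, 1:205, 2:200, 3:131, 4:87, 5:149, 6:192, 7:164, 8:160, 9:57, 10:213, 11:167, 12:58, 13:179, 14:128, 15:189.
Giant-step multiplier: 205^(-16) ≡ 205^(238-16) = 205^222 ≡ 62 (mod 239).
Giant steps γ_i = 157·62^i mod 239: γ_0=157, γ_1=174, γ_2=33, γ_3=134, γ_4=182, γ_5=51, γ_6=55, γ_7=64, γ_8=144, γ_9=85, γ_10=12, γ_11=27, γ_12=1 (in table at j=0).
x = i·n + j = 12·16 + 0 = 192.
Check: 205^192 ≡ 157 (mod 239).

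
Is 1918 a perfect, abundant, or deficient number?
deficient

Proper divisors of 1918: sum = 1 + 2 + 7 + 14 + 137 + 274 + 959 = 1394
Since 1394 < 1918, 1918 is deficient.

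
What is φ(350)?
120

350 = 2 × 5^2 × 7
φ(n) = n × ∏(1 - 1/p) for each prime p dividing n
φ(350) = 350 × (1 - 1/2) × (1 - 1/5) × (1 - 1/7) = 120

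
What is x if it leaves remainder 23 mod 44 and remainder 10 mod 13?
23

Using Chinese Remainder Theorem:
M = 44 × 13 = 572
M1 = 13, M2 = 44
y1 = 13^(-1) mod 44 = 17
y2 = 44^(-1) mod 13 = 8
x = (23×13×17 + 10×44×8) mod 572 = 23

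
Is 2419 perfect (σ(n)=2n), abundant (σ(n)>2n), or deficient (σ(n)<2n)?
deficient

Proper divisors of 2419: sum = 1 + 41 + 59 = 101
Since 101 < 2419, 2419 is deficient.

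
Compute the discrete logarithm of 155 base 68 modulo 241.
179

Baby-step giant-step with step n = ⌈√241⌉ = 16.
Baby steps 68^j mod 241 (j:value) for j=0..15: 0:1, 1:68, 2:45, 3:168, 4:97, 5:89, 6:27, 7:149, 8:10, 9:198, 10:209, 11:234, 12:6, 13:167, 14:29, 15:44.
Giant-step multiplier: 68^(-16) ≡ 68^(240-16) = 68^224 ≡ 94 (mod 241).
Giant steps γ_i = 155·94^i mod 241: γ_0=155, γ_1=110, γ_2=218, γ_3=7, γ_4=176, γ_5=156, γ_6=204, γ_7=137, γ_8=105, γ_9=230, γ_10=171, γ_11=168 (in table at j=3).
x = i·n + j = 11·16 + 3 = 179.
Check: 68^179 ≡ 155 (mod 241).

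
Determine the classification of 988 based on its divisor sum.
deficient

Proper divisors of 988: sum = 1 + 2 + 4 + 13 + 19 + 26 + 38 + 52 + 76 + 247 + 494 = 972
Since 972 < 988, 988 is deficient.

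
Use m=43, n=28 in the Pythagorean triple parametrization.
(1065, 2408, 2633)

Euclid's formula: a = m² - n², b = 2mn, c = m² + n²
m = 43, n = 28
a = 43² - 28² = 1849 - 784 = 1065
b = 2 × 43 × 28 = 2408
c = 43² + 28² = 1849 + 784 = 2633
Verification: 1065² + 2408² = 1134225 + 5798464 = 6932689 = 2633² ✓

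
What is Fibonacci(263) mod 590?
7

Matrix identity: Q^n = [[F_(n+1), F_n], [F_n, F_(n-1)]] with Q = [[1,1],[1,0]].
n = 263 = 100000111₂. Square-and-multiply, entries mod 590:
Q^1 = [[1,1],[1,0]]
Q^2 = (Q^1)² = [[2,1],[1,1]]
Q^4 = (Q^2)² = [[5,3],[3,2]]
Q^8 = (Q^4)² = [[34,21],[21,13]]
Q^16 = (Q^8)² = [[417,397],[397,20]]
Q^32 = (Q^16)² = [[508,29],[29,479]]
Q^65 = (Q^32)²·Q = [[198,485],[485,303]]
Q^131 = (Q^65)²·Q = [[574,79],[79,495]]
Q^263 = (Q^131)²·Q = [[88,7],[7,81]]
F_263 mod 590 = Q^263[0][1] = 7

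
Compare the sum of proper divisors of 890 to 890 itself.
deficient

Proper divisors of 890: sum = 1 + 2 + 5 + 10 + 89 + 178 + 445 = 730
Since 730 < 890, 890 is deficient.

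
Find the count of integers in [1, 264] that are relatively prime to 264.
80

264 = 2^3 × 3 × 11
φ(n) = n × ∏(1 - 1/p) for each prime p dividing n
φ(264) = 264 × (1 - 1/2) × (1 - 1/3) × (1 - 1/11) = 80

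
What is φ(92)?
44

92 = 2^2 × 23
φ(n) = n × ∏(1 - 1/p) for each prime p dividing n
φ(92) = 92 × (1 - 1/2) × (1 - 1/23) = 44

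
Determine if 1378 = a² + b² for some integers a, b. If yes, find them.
3² + 37² (a=3, b=37)

Factorization: 1378 = 2 × 13 × 53
By Fermat: n is sum of two squares iff every prime p ≡ 3 (mod 4) appears to even power.
All primes ≡ 3 (mod 4) appear to even power.
Search a = 0, 1, 2, … for 1378 - a² a perfect square: first hit at a = 3: 1378 - 9 = 1369 = 37².
1378 = 3² + 37² = 9 + 1369 ✓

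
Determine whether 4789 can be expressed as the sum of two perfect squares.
42² + 55² (a=42, b=55)

Factorization: 4789 = 4789
By Fermat: n is sum of two squares iff every prime p ≡ 3 (mod 4) appears to even power.
All primes ≡ 3 (mod 4) appear to even power.
Search a = 0, 1, 2, … for 4789 - a² a perfect square: first hit at a = 42: 4789 - 1764 = 3025 = 55².
4789 = 42² + 55² = 1764 + 3025 ✓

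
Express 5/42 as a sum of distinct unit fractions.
1/9 + 1/126

Greedy algorithm:
5/42: ceiling(42/5) = 9, use 1/9
1/126: ceiling(126/1) = 126, use 1/126
Result: 5/42 = 1/9 + 1/126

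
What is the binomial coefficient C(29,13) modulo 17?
0

Using Lucas' theorem:
Write n=29 and k=13 in base 17:
n in base 17: [1, 12]
k in base 17: [0, 13]
C(29,13) mod 17 = ∏ C(n_i, k_i) mod 17
Digit binomials (mod 17): C(1,0) = 1; C(12,13) = 0 (k_i > n_i)
Product: 1 × 0 = 0 ≡ 0 (mod 17)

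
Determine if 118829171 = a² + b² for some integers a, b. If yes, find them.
Not possible

Factorization: 118829171 = 97 × 107^3
By Fermat: n is sum of two squares iff every prime p ≡ 3 (mod 4) appears to even power.
Prime(s) ≡ 3 (mod 4) with odd exponent: [(107, 3)]
Therefore 118829171 cannot be expressed as a² + b².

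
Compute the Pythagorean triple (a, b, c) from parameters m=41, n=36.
(385, 2952, 2977)

Euclid's formula: a = m² - n², b = 2mn, c = m² + n²
m = 41, n = 36
a = 41² - 36² = 1681 - 1296 = 385
b = 2 × 41 × 36 = 2952
c = 41² + 36² = 1681 + 1296 = 2977
Verification: 385² + 2952² = 148225 + 8714304 = 8862529 = 2977² ✓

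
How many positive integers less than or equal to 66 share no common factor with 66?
20

66 = 2 × 3 × 11
φ(n) = n × ∏(1 - 1/p) for each prime p dividing n
φ(66) = 66 × (1 - 1/2) × (1 - 1/3) × (1 - 1/11) = 20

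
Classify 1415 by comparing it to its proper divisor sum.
deficient

Proper divisors of 1415: sum = 1 + 5 + 283 = 289
Since 289 < 1415, 1415 is deficient.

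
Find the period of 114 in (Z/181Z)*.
15

181 is prime, so ord(114) divides φ(181) = 180.
Divisors of 180: 1, 2, 3, 4, 5, 6, 9, 10, 12, 15, 18, 20, 30, 36, 45, 60, 90, 180.
Repeated squaring: 114^1 ≡ 114, 114^2 ≡ 145, 114^4 ≡ 29, 114^8 ≡ 117, 114^16 ≡ 114, 114^32 ≡ 145, 114^64 ≡ 29, 114^128 ≡ 117 (mod 181).
Test 114^d mod 181 for each divisor d in increasing order:
114^1 ≡ 114
114^2 ≡ 145
114^3 = 114^2·114^1 ≡ 59
114^4 ≡ 29
114^5 = 114^4·114^1 ≡ 48
114^6 = 114^4·114^2 ≡ 42
114^9 = 114^8·114^1 ≡ 125
114^10 = 114^8·114^2 ≡ 132
114^12 = 114^8·114^4 ≡ 135
114^15 = 114^8·114^4·114^2·114^1 ≡ 1  ← first divisor giving 1
The order is 15.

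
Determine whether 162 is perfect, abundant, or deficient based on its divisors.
abundant

Proper divisors of 162: sum = 1 + 2 + 3 + 6 + 9 + 18 + 27 + 54 + 81 = 201
Since 201 > 162, 162 is abundant.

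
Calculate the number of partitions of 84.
26543660

p(n) counts ways to write n as a sum of positive integers (order ignored).
Euler's pentagonal recurrence: p(k) = p(k-1) + p(k-2) - p(k-5) - p(k-7) + p(k-12) + p(k-15) - ... (offsets j(3j∓1)/2, signs ++--, p(0)=1, p(<0)=0).
DP table for k = 0..83: p(0)=1, p(1)=1, p(2)=2, p(3)=3, p(4)=5, p(5)=7, p(6)=11, p(7)=15, p(8)=22, p(9)=30, p(10)=42, p(11)=56, p(12)=77, p(13)=101, p(14)=135, p(15)=176, p(16)=231, p(17)=297, p(18)=385, p(19)=490, p(20)=627, p(21)=792, p(22)=1002, p(23)=1255, p(24)=1575, p(25)=1958, p(26)=2436, p(27)=3010, p(28)=3718, p(29)=4565, p(30)=5604, p(31)=6842, p(32)=8349, p(33)=10143, p(34)=12310, p(35)=14883, p(36)=17977, p(37)=21637, p(38)=26015, p(39)=31185, p(40)=37338, p(41)=44583, p(42)=53174, p(43)=63261, p(44)=75175, p(45)=89134, p(46)=105558, p(47)=124754, p(48)=147273, p(49)=173525, p(50)=204226, p(51)=239943, p(52)=281589, p(53)=329931, p(54)=386155, p(55)=451276, p(56)=526823, p(57)=614154, p(58)=715220, p(59)=831820, p(60)=966467, p(61)=1121505, p(62)=1300156, p(63)=1505499, p(64)=1741630, p(65)=2012558, p(66)=2323520, p(67)=2679689, p(68)=3087735, p(69)=3554345, p(70)=4087968, p(71)=4697205, p(72)=5392783, p(73)=6185689, p(74)=7089500, p(75)=8118264, p(76)=9289091, p(77)=10619863, p(78)=12132164, p(79)=13848650, p(80)=15796476, p(81)=18004327, p(82)=20506255, p(83)=23338469.
Final step: p(84) = p(83) + p(82) - p(79) - p(77) + p(72) + p(69) - p(62) - p(58) + p(49) + p(44) - p(33) - p(27) + p(14) + p(7)
= 23338469 + 20506255 - 13848650 - 10619863 + 5392783 + 3554345 - 1300156 - 715220 + 173525 + 75175 - 10143 - 3010 + 135 + 15
= 26543660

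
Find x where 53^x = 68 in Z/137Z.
70

Baby-step giant-step with step n = ⌈√137⌉ = 12.
Baby steps 53^j mod 137 (j:value) for j=0..11: 0:1, 1:53, 2:69, 3:95, 4:103, 5:116, 6:120, 7:58, 8:60, 9:29, 10:30, 11:83.
Giant-step multiplier: 53^(-12) ≡ 53^(136-12) = 53^124 ≡ 64 (mod 137).
Giant steps γ_i = 68·64^i mod 137: γ_0=68, γ_1=105, γ_2=7, γ_3=37, γ_4=39, γ_5=30 (in table at j=10).
x = i·n + j = 5·12 + 10 = 70.
Check: 53^70 ≡ 68 (mod 137).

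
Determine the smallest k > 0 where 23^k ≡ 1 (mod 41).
10

41 is prime, so ord(23) divides φ(41) = 40.
Divisors of 40: 1, 2, 4, 5, 8, 10, 20, 40.
Repeated squaring: 23^1 ≡ 23, 23^2 ≡ 37, 23^4 ≡ 16, 23^8 ≡ 10, 23^16 ≡ 18, 23^32 ≡ 37 (mod 41).
Test 23^d mod 41 for each divisor d in increasing order:
23^1 ≡ 23
23^2 ≡ 37
23^4 ≡ 16
23^5 = 23^4·23^1 ≡ 40
23^8 ≡ 10
23^10 = 23^8·23^2 ≡ 1  ← first divisor giving 1
The order is 10.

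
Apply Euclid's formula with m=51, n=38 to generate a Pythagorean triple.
(1157, 3876, 4045)

Euclid's formula: a = m² - n², b = 2mn, c = m² + n²
m = 51, n = 38
a = 51² - 38² = 2601 - 1444 = 1157
b = 2 × 51 × 38 = 3876
c = 51² + 38² = 2601 + 1444 = 4045
Verification: 1157² + 3876² = 1338649 + 15023376 = 16362025 = 4045² ✓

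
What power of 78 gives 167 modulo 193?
133

Baby-step giant-step with step n = ⌈√193⌉ = 14.
Baby steps 78^j mod 193 (j:value) for j=0..13: 0:1, 1:78, 2:101, 3:158, 4:165, 5:132, 6:67, 7:15, 8:12, 9:164, 10:54, 11:159, 12:50, 13:40.
Giant-step multiplier: 78^(-14) ≡ 78^(192-14) = 78^178 ≡ 187 (mod 193).
Giant steps γ_i = 167·187^i mod 193: γ_0=167, γ_1=156, γ_2=29, γ_3=19, γ_4=79, γ_5=105, γ_6=142, γ_7=113, γ_8=94, γ_9=15 (in table at j=7).
x = i·n + j = 9·14 + 7 = 133.
Check: 78^133 ≡ 167 (mod 193).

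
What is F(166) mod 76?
3

Matrix identity: Q^n = [[F_(n+1), F_n], [F_n, F_(n-1)]] with Q = [[1,1],[1,0]].
n = 166 = 10100110₂. Square-and-multiply, entries mod 76:
Q^1 = [[1,1],[1,0]]
Q^2 = (Q^1)² = [[2,1],[1,1]]
Q^5 = (Q^2)²·Q = [[8,5],[5,3]]
Q^10 = (Q^5)² = [[13,55],[55,34]]
Q^20 = (Q^10)² = [[2,1],[1,1]]
Q^41 = (Q^20)²·Q = [[8,5],[5,3]]
Q^83 = (Q^41)²·Q = [[68,13],[13,55]]
Q^166 = (Q^83)² = [[5,3],[3,2]]
F_166 mod 76 = Q^166[0][1] = 3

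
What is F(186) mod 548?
304

Matrix identity: Q^n = [[F_(n+1), F_n], [F_n, F_(n-1)]] with Q = [[1,1],[1,0]].
n = 186 = 10111010₂. Square-and-multiply, entries mod 548:
Q^1 = [[1,1],[1,0]]
Q^2 = (Q^1)² = [[2,1],[1,1]]
Q^5 = (Q^2)²·Q = [[8,5],[5,3]]
Q^11 = (Q^5)²·Q = [[144,89],[89,55]]
Q^23 = (Q^11)²·Q = [[336,161],[161,175]]
Q^46 = (Q^23)² = [[173,71],[71,102]]
Q^93 = (Q^46)²·Q = [[243,446],[446,345]]
Q^186 = (Q^93)² = [[405,304],[304,101]]
F_186 mod 548 = Q^186[0][1] = 304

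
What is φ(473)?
420

473 = 11 × 43
φ(n) = n × ∏(1 - 1/p) for each prime p dividing n
φ(473) = 473 × (1 - 1/11) × (1 - 1/43) = 420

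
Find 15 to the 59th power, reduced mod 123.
30

Repeated squaring. Binary of 59 = 111011.
15^1 ≡ 15 (mod 123); 15^2 ≡ 102 (mod 123); 15^4 ≡ 72 (mod 123); 15^8 ≡ 18 (mod 123); 15^16 ≡ 78 (mod 123); 15^32 ≡ 57 (mod 123)
15^59 = 15^1 × 15^2 × 15^8 × 15^16 × 15^32 ≡ 30 (mod 123)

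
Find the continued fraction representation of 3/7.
[0; 2, 3]

Euclidean algorithm steps:
3 = 0 × 7 + 3
7 = 2 × 3 + 1
3 = 3 × 1 + 0
Continued fraction: [0; 2, 3]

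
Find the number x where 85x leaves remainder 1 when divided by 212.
5

gcd(85, 212) = 1, so the inverse exists.
Extended Euclidean algorithm on (212, 85):
212 = 2 × 85 + 42  ⟹  42 = (1)·212 + (-2)·85
85 = 2 × 42 + 1  ⟹  1 = (-2)·212 + (5)·85
So (5)·85 ≡ 1 (mod 212), i.e. 85^(-1) ≡ 5 (mod 212).
Check: 85 × 5 = 425 ≡ 1 (mod 212)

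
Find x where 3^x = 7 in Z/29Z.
8

Baby-step giant-step with step n = ⌈√29⌉ = 6.
Baby steps 3^j mod 29 (j:value) for j=0..5: 0:1, 1:3, 2:9, 3:27, 4:23, 5:11.
Giant-step multiplier: 3^(-6) ≡ 3^(28-6) = 3^22 ≡ 22 (mod 29).
Giant steps γ_i = 7·22^i mod 29: γ_0=7, γ_1=9 (in table at j=2).
x = i·n + j = 1·6 + 2 = 8.
Check: 3^8 ≡ 7 (mod 29).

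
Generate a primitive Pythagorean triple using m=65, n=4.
(4209, 520, 4241)

Euclid's formula: a = m² - n², b = 2mn, c = m² + n²
m = 65, n = 4
a = 65² - 4² = 4225 - 16 = 4209
b = 2 × 65 × 4 = 520
c = 65² + 4² = 4225 + 16 = 4241
Verification: 4209² + 520² = 17715681 + 270400 = 17986081 = 4241² ✓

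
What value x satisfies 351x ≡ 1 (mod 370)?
331

gcd(351, 370) = 1, so the inverse exists.
Extended Euclidean algorithm on (370, 351):
370 = 1 × 351 + 19  ⟹  19 = (1)·370 + (-1)·351
351 = 18 × 19 + 9  ⟹  9 = (-18)·370 + (19)·351
19 = 2 × 9 + 1  ⟹  1 = (37)·370 + (-39)·351
So (-39)·351 ≡ 1 (mod 370), i.e. 351^(-1) ≡ -39 ≡ 331 (mod 370).
Check: 351 × 331 = 116181 ≡ 1 (mod 370)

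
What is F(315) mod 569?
554

Matrix identity: Q^n = [[F_(n+1), F_n], [F_n, F_(n-1)]] with Q = [[1,1],[1,0]].
n = 315 = 100111011₂. Square-and-multiply, entries mod 569:
Q^1 = [[1,1],[1,0]]
Q^2 = (Q^1)² = [[2,1],[1,1]]
Q^4 = (Q^2)² = [[5,3],[3,2]]
Q^9 = (Q^4)²·Q = [[55,34],[34,21]]
Q^19 = (Q^9)²·Q = [[506,198],[198,308]]
Q^39 = (Q^19)²·Q = [[74,498],[498,145]]
Q^78 = (Q^39)² = [[275,383],[383,461]]
Q^157 = (Q^78)²·Q = [[68,404],[404,233]]
Q^315 = (Q^157)²·Q = [[392,554],[554,407]]
F_315 mod 569 = Q^315[0][1] = 554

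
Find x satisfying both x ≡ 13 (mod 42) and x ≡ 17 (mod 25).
517

Using Chinese Remainder Theorem:
M = 42 × 25 = 1050
M1 = 25, M2 = 42
y1 = 25^(-1) mod 42 = 37
y2 = 42^(-1) mod 25 = 3
x = (13×25×37 + 17×42×3) mod 1050 = 517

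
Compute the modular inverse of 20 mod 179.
9

gcd(20, 179) = 1, so the inverse exists.
Extended Euclidean algorithm on (179, 20):
179 = 8 × 20 + 19  ⟹  19 = (1)·179 + (-8)·20
20 = 1 × 19 + 1  ⟹  1 = (-1)·179 + (9)·20
So (9)·20 ≡ 1 (mod 179), i.e. 20^(-1) ≡ 9 (mod 179).
Check: 20 × 9 = 180 ≡ 1 (mod 179)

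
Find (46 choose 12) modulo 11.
8

Using Lucas' theorem:
Write n=46 and k=12 in base 11:
n in base 11: [4, 2]
k in base 11: [1, 1]
C(46,12) mod 11 = ∏ C(n_i, k_i) mod 11
Digit binomials (mod 11): C(4,1) = 4; C(2,1) = 2
Product: 4 × 2 = 8 ≡ 8 (mod 11)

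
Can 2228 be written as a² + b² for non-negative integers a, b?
28² + 38² (a=28, b=38)

Factorization: 2228 = 2^2 × 557
By Fermat: n is sum of two squares iff every prime p ≡ 3 (mod 4) appears to even power.
All primes ≡ 3 (mod 4) appear to even power.
Search a = 0, 1, 2, … for 2228 - a² a perfect square: first hit at a = 28: 2228 - 784 = 1444 = 38².
2228 = 28² + 38² = 784 + 1444 ✓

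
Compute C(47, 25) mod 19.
16

Using Lucas' theorem:
Write n=47 and k=25 in base 19:
n in base 19: [2, 9]
k in base 19: [1, 6]
C(47,25) mod 19 = ∏ C(n_i, k_i) mod 19
Digit binomials (mod 19): C(2,1) = 2; C(9,6) = 84 ≡ 8
Product: 2 × 8 = 16 ≡ 16 (mod 19)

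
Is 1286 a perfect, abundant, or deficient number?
deficient

Proper divisors of 1286: sum = 1 + 2 + 643 = 646
Since 646 < 1286, 1286 is deficient.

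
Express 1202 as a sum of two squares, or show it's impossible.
19² + 29² (a=19, b=29)

Factorization: 1202 = 2 × 601
By Fermat: n is sum of two squares iff every prime p ≡ 3 (mod 4) appears to even power.
All primes ≡ 3 (mod 4) appear to even power.
Search a = 0, 1, 2, … for 1202 - a² a perfect square: first hit at a = 19: 1202 - 361 = 841 = 29².
1202 = 19² + 29² = 361 + 841 ✓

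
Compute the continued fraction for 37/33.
[1; 8, 4]

Euclidean algorithm steps:
37 = 1 × 33 + 4
33 = 8 × 4 + 1
4 = 4 × 1 + 0
Continued fraction: [1; 8, 4]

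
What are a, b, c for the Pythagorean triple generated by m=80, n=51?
(3799, 8160, 9001)

Euclid's formula: a = m² - n², b = 2mn, c = m² + n²
m = 80, n = 51
a = 80² - 51² = 6400 - 2601 = 3799
b = 2 × 80 × 51 = 8160
c = 80² + 51² = 6400 + 2601 = 9001
Verification: 3799² + 8160² = 14432401 + 66585600 = 81018001 = 9001² ✓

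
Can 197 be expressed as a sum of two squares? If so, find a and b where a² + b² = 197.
1² + 14² (a=1, b=14)

Factorization: 197 = 197
By Fermat: n is sum of two squares iff every prime p ≡ 3 (mod 4) appears to even power.
All primes ≡ 3 (mod 4) appear to even power.
Search a = 0, 1, 2, … for 197 - a² a perfect square: first hit at a = 1: 197 - 1 = 196 = 14².
197 = 1² + 14² = 1 + 196 ✓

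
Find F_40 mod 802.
559

Matrix identity: Q^n = [[F_(n+1), F_n], [F_n, F_(n-1)]] with Q = [[1,1],[1,0]].
n = 40 = 101000₂. Square-and-multiply, entries mod 802:
Q^1 = [[1,1],[1,0]]
Q^2 = (Q^1)² = [[2,1],[1,1]]
Q^5 = (Q^2)²·Q = [[8,5],[5,3]]
Q^10 = (Q^5)² = [[89,55],[55,34]]
Q^20 = (Q^10)² = [[520,349],[349,171]]
Q^40 = (Q^20)² = [[23,559],[559,266]]
F_40 mod 802 = Q^40[0][1] = 559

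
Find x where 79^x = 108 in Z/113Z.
51

Baby-step giant-step with step n = ⌈√113⌉ = 11.
Baby steps 79^j mod 113 (j:value) for j=0..10: 0:1, 1:79, 2:26, 3:20, 4:111, 5:68, 6:61, 7:73, 8:4, 9:90, 10:104.
Giant-step multiplier: 79^(-11) ≡ 79^(112-11) = 79^101 ≡ 89 (mod 113).
Giant steps γ_i = 108·89^i mod 113: γ_0=108, γ_1=7, γ_2=58, γ_3=77, γ_4=73 (in table at j=7).
x = i·n + j = 4·11 + 7 = 51.
Check: 79^51 ≡ 108 (mod 113).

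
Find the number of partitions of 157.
80630964769

p(n) counts ways to write n as a sum of positive integers (order ignored).
Euler's pentagonal recurrence: p(k) = p(k-1) + p(k-2) - p(k-5) - p(k-7) + p(k-12) + p(k-15) - ... (offsets j(3j∓1)/2, signs ++--, p(0)=1, p(<0)=0).
DP table for k = 0..156: p(0)=1, p(1)=1, p(2)=2, p(3)=3, p(4)=5, p(5)=7, p(6)=11, p(7)=15, p(8)=22, p(9)=30, p(10)=42, p(11)=56, p(12)=77, p(13)=101, p(14)=135, p(15)=176, p(16)=231, p(17)=297, p(18)=385, p(19)=490, p(20)=627, p(21)=792, p(22)=1002, p(23)=1255, p(24)=1575, p(25)=1958, p(26)=2436, p(27)=3010, p(28)=3718, p(29)=4565, p(30)=5604, p(31)=6842, p(32)=8349, p(33)=10143, p(34)=12310, p(35)=14883, p(36)=17977, p(37)=21637, p(38)=26015, p(39)=31185, p(40)=37338, p(41)=44583, p(42)=53174, p(43)=63261, p(44)=75175, p(45)=89134, p(46)=105558, p(47)=124754, p(48)=147273, p(49)=173525, p(50)=204226, p(51)=239943, p(52)=281589, p(53)=329931, p(54)=386155, p(55)=451276, p(56)=526823, p(57)=614154, p(58)=715220, p(59)=831820, p(60)=966467, p(61)=1121505, p(62)=1300156, p(63)=1505499, p(64)=1741630, p(65)=2012558, p(66)=2323520, p(67)=2679689, p(68)=3087735, p(69)=3554345, p(70)=4087968, p(71)=4697205, p(72)=5392783, p(73)=6185689, p(74)=7089500, p(75)=8118264, p(76)=9289091, p(77)=10619863, p(78)=12132164, p(79)=13848650, p(80)=15796476, p(81)=18004327, p(82)=20506255, p(83)=23338469, p(84)=26543660, p(85)=30167357, p(86)=34262962, p(87)=38887673, p(88)=44108109, p(89)=49995925, p(90)=56634173, p(91)=64112359, p(92)=72533807, p(93)=82010177, p(94)=92669720, p(95)=104651419, p(96)=118114304, p(97)=133230930, p(98)=150198136, p(99)=169229875, p(100)=190569292, p(101)=214481126, p(102)=241265379, p(103)=271248950, p(104)=304801365, p(105)=342325709, p(106)=384276336, p(107)=431149389, p(108)=483502844, p(109)=541946240, p(110)=607163746, p(111)=679903203, p(112)=761002156, p(113)=851376628, p(114)=952050665, p(115)=1064144451, p(116)=1188908248, p(117)=1327710076, p(118)=1482074143, p(119)=1653668665, p(120)=1844349560, p(121)=2056148051, p(122)=2291320912, p(123)=2552338241, p(124)=2841940500, p(125)=3163127352, p(126)=3519222692, p(127)=3913864295, p(128)=4351078600, p(129)=4835271870, p(130)=5371315400, p(131)=5964539504, p(132)=6620830889, p(133)=7346629512, p(134)=8149040695, p(135)=9035836076, p(136)=10015581680, p(137)=11097645016, p(138)=12292341831, p(139)=13610949895, p(140)=15065878135, p(141)=16670689208, p(142)=18440293320, p(143)=20390982757, p(144)=22540654445, p(145)=24908858009, p(146)=27517052599, p(147)=30388671978, p(148)=33549419497, p(149)=37027355200, p(150)=40853235313, p(151)=45060624582, p(152)=49686288421, p(153)=54770336324, p(154)=60356673280, p(155)=66493182097, p(156)=73232243759.
Final step: p(157) = p(156) + p(155) - p(152) - p(150) + p(145) + p(142) - p(135) - p(131) + p(122) + p(117) - p(106) - p(100) + p(87) + p(80) - p(65) - p(57) + p(40) + p(31) - p(12) - p(2)
= 73232243759 + 66493182097 - 49686288421 - 40853235313 + 24908858009 + 18440293320 - 9035836076 - 5964539504 + 2291320912 + 1327710076 - 384276336 - 190569292 + 38887673 + 15796476 - 2012558 - 614154 + 37338 + 6842 - 77 - 2
= 80630964769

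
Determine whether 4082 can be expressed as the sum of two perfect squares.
19² + 61² (a=19, b=61)

Factorization: 4082 = 2 × 13 × 157
By Fermat: n is sum of two squares iff every prime p ≡ 3 (mod 4) appears to even power.
All primes ≡ 3 (mod 4) appear to even power.
Search a = 0, 1, 2, … for 4082 - a² a perfect square: first hit at a = 19: 4082 - 361 = 3721 = 61².
4082 = 19² + 61² = 361 + 3721 ✓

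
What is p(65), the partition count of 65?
2012558

p(n) counts ways to write n as a sum of positive integers (order ignored).
Euler's pentagonal recurrence: p(k) = p(k-1) + p(k-2) - p(k-5) - p(k-7) + p(k-12) + p(k-15) - ... (offsets j(3j∓1)/2, signs ++--, p(0)=1, p(<0)=0).
DP table for k = 0..64: p(0)=1, p(1)=1, p(2)=2, p(3)=3, p(4)=5, p(5)=7, p(6)=11, p(7)=15, p(8)=22, p(9)=30, p(10)=42, p(11)=56, p(12)=77, p(13)=101, p(14)=135, p(15)=176, p(16)=231, p(17)=297, p(18)=385, p(19)=490, p(20)=627, p(21)=792, p(22)=1002, p(23)=1255, p(24)=1575, p(25)=1958, p(26)=2436, p(27)=3010, p(28)=3718, p(29)=4565, p(30)=5604, p(31)=6842, p(32)=8349, p(33)=10143, p(34)=12310, p(35)=14883, p(36)=17977, p(37)=21637, p(38)=26015, p(39)=31185, p(40)=37338, p(41)=44583, p(42)=53174, p(43)=63261, p(44)=75175, p(45)=89134, p(46)=105558, p(47)=124754, p(48)=147273, p(49)=173525, p(50)=204226, p(51)=239943, p(52)=281589, p(53)=329931, p(54)=386155, p(55)=451276, p(56)=526823, p(57)=614154, p(58)=715220, p(59)=831820, p(60)=966467, p(61)=1121505, p(62)=1300156, p(63)=1505499, p(64)=1741630.
Final step: p(65) = p(64) + p(63) - p(60) - p(58) + p(53) + p(50) - p(43) - p(39) + p(30) + p(25) - p(14) - p(8)
= 1741630 + 1505499 - 966467 - 715220 + 329931 + 204226 - 63261 - 31185 + 5604 + 1958 - 135 - 22
= 2012558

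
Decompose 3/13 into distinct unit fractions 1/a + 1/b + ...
1/5 + 1/33 + 1/2145

Greedy algorithm:
3/13: ceiling(13/3) = 5, use 1/5
2/65: ceiling(65/2) = 33, use 1/33
1/2145: ceiling(2145/1) = 2145, use 1/2145
Result: 3/13 = 1/5 + 1/33 + 1/2145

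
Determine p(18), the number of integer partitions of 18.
385

p(n) counts ways to write n as a sum of positive integers (order ignored).
Euler's pentagonal recurrence: p(k) = p(k-1) + p(k-2) - p(k-5) - p(k-7) + p(k-12) + p(k-15) - ... (offsets j(3j∓1)/2, signs ++--, p(0)=1, p(<0)=0).
DP table for k = 0..17: p(0)=1, p(1)=1, p(2)=2, p(3)=3, p(4)=5, p(5)=7, p(6)=11, p(7)=15, p(8)=22, p(9)=30, p(10)=42, p(11)=56, p(12)=77, p(13)=101, p(14)=135, p(15)=176, p(16)=231, p(17)=297.
Final step: p(18) = p(17) + p(16) - p(13) - p(11) + p(6) + p(3)
= 297 + 231 - 101 - 56 + 11 + 3
= 385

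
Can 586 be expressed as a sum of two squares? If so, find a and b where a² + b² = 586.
15² + 19² (a=15, b=19)

Factorization: 586 = 2 × 293
By Fermat: n is sum of two squares iff every prime p ≡ 3 (mod 4) appears to even power.
All primes ≡ 3 (mod 4) appear to even power.
Search a = 0, 1, 2, … for 586 - a² a perfect square: first hit at a = 15: 586 - 225 = 361 = 19².
586 = 15² + 19² = 225 + 361 ✓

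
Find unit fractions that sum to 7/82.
1/12 + 1/492

Greedy algorithm:
7/82: ceiling(82/7) = 12, use 1/12
1/492: ceiling(492/1) = 492, use 1/492
Result: 7/82 = 1/12 + 1/492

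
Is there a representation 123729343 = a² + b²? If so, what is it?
Not possible

Factorization: 123729343 = 101 × 107^3
By Fermat: n is sum of two squares iff every prime p ≡ 3 (mod 4) appears to even power.
Prime(s) ≡ 3 (mod 4) with odd exponent: [(107, 3)]
Therefore 123729343 cannot be expressed as a² + b².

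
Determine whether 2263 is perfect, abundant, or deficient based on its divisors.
deficient

Proper divisors of 2263: sum = 1 + 31 + 73 = 105
Since 105 < 2263, 2263 is deficient.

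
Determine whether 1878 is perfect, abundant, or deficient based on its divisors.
abundant

Proper divisors of 1878: sum = 1 + 2 + 3 + 6 + 313 + 626 + 939 = 1890
Since 1890 > 1878, 1878 is abundant.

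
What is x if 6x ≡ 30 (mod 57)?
x ≡ 5 (mod 19)

gcd(6, 57) = 3, which divides 30, so solutions exist.
Divide through by 3: 2x ≡ 10 (mod 19).
Find 2^(-1) mod 19 by the extended Euclidean algorithm:
19 = 9 × 2 + 1  ⟹  1 = (1)·19 + (-9)·2
So (-9)·2 ≡ 1 (mod 19), i.e. 2^(-1) ≡ -9 ≡ 10 (mod 19).
x ≡ 10 × 10 = 100 ≡ 5 (mod 19).
Check: 6 × 5 = 30 ≡ 30 (mod 57).
x ≡ 5 (mod 19), giving 3 solutions mod 57.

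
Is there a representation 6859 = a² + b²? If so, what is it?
Not possible

Factorization: 6859 = 19^3
By Fermat: n is sum of two squares iff every prime p ≡ 3 (mod 4) appears to even power.
Prime(s) ≡ 3 (mod 4) with odd exponent: [(19, 3)]
Therefore 6859 cannot be expressed as a² + b².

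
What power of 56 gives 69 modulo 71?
39

Baby-step giant-step with step n = ⌈√71⌉ = 9.
Baby steps 56^j mod 71 (j:value) for j=0..8: 0:1, 1:56, 2:12, 3:33, 4:2, 5:41, 6:24, 7:66, 8:4.
Giant-step multiplier: 56^(-9) ≡ 56^(70-9) = 56^61 ≡ 13 (mod 71).
Giant steps γ_i = 69·13^i mod 71: γ_0=69, γ_1=45, γ_2=17, γ_3=8, γ_4=33 (in table at j=3).
x = i·n + j = 4·9 + 3 = 39.
Check: 56^39 ≡ 69 (mod 71).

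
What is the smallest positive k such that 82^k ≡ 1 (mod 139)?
46

139 is prime, so ord(82) divides φ(139) = 138.
Divisors of 138: 1, 2, 3, 6, 23, 46, 69, 138.
Repeated squaring: 82^1 ≡ 82, 82^2 ≡ 52, 82^4 ≡ 63, 82^8 ≡ 77, 82^16 ≡ 91, 82^32 ≡ 80, 82^64 ≡ 6, 82^128 ≡ 36 (mod 139).
Test 82^d mod 139 for each divisor d in increasing order:
82^1 ≡ 82
82^2 ≡ 52
82^3 = 82^2·82^1 ≡ 94
82^6 = 82^4·82^2 ≡ 79
82^23 = 82^16·82^4·82^2·82^1 ≡ 138
82^46 = 82^32·82^8·82^4·82^2 ≡ 1  ← first divisor giving 1
The order is 46.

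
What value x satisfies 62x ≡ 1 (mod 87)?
80

gcd(62, 87) = 1, so the inverse exists.
Extended Euclidean algorithm on (87, 62):
87 = 1 × 62 + 25  ⟹  25 = (1)·87 + (-1)·62
62 = 2 × 25 + 12  ⟹  12 = (-2)·87 + (3)·62
25 = 2 × 12 + 1  ⟹  1 = (5)·87 + (-7)·62
So (-7)·62 ≡ 1 (mod 87), i.e. 62^(-1) ≡ -7 ≡ 80 (mod 87).
Check: 62 × 80 = 4960 ≡ 1 (mod 87)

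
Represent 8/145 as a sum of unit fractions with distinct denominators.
1/19 + 1/394 + 1/361824 + 1/196374548640

Greedy algorithm:
8/145: ceiling(145/8) = 19, use 1/19
7/2755: ceiling(2755/7) = 394, use 1/394
3/1085470: ceiling(1085470/3) = 361824, use 1/361824
1/196374548640: ceiling(196374548640/1) = 196374548640, use 1/196374548640
Result: 8/145 = 1/19 + 1/394 + 1/361824 + 1/196374548640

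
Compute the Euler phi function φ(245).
168

245 = 5 × 7^2
φ(n) = n × ∏(1 - 1/p) for each prime p dividing n
φ(245) = 245 × (1 - 1/5) × (1 - 1/7) = 168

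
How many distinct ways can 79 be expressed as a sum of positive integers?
13848650

p(n) counts ways to write n as a sum of positive integers (order ignored).
Euler's pentagonal recurrence: p(k) = p(k-1) + p(k-2) - p(k-5) - p(k-7) + p(k-12) + p(k-15) - ... (offsets j(3j∓1)/2, signs ++--, p(0)=1, p(<0)=0).
DP table for k = 0..78: p(0)=1, p(1)=1, p(2)=2, p(3)=3, p(4)=5, p(5)=7, p(6)=11, p(7)=15, p(8)=22, p(9)=30, p(10)=42, p(11)=56, p(12)=77, p(13)=101, p(14)=135, p(15)=176, p(16)=231, p(17)=297, p(18)=385, p(19)=490, p(20)=627, p(21)=792, p(22)=1002, p(23)=1255, p(24)=1575, p(25)=1958, p(26)=2436, p(27)=3010, p(28)=3718, p(29)=4565, p(30)=5604, p(31)=6842, p(32)=8349, p(33)=10143, p(34)=12310, p(35)=14883, p(36)=17977, p(37)=21637, p(38)=26015, p(39)=31185, p(40)=37338, p(41)=44583, p(42)=53174, p(43)=63261, p(44)=75175, p(45)=89134, p(46)=105558, p(47)=124754, p(48)=147273, p(49)=173525, p(50)=204226, p(51)=239943, p(52)=281589, p(53)=329931, p(54)=386155, p(55)=451276, p(56)=526823, p(57)=614154, p(58)=715220, p(59)=831820, p(60)=966467, p(61)=1121505, p(62)=1300156, p(63)=1505499, p(64)=1741630, p(65)=2012558, p(66)=2323520, p(67)=2679689, p(68)=3087735, p(69)=3554345, p(70)=4087968, p(71)=4697205, p(72)=5392783, p(73)=6185689, p(74)=7089500, p(75)=8118264, p(76)=9289091, p(77)=10619863, p(78)=12132164.
Final step: p(79) = p(78) + p(77) - p(74) - p(72) + p(67) + p(64) - p(57) - p(53) + p(44) + p(39) - p(28) - p(22) + p(9) + p(2)
= 12132164 + 10619863 - 7089500 - 5392783 + 2679689 + 1741630 - 614154 - 329931 + 75175 + 31185 - 3718 - 1002 + 30 + 2
= 13848650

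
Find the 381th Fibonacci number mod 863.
268

Matrix identity: Q^n = [[F_(n+1), F_n], [F_n, F_(n-1)]] with Q = [[1,1],[1,0]].
n = 381 = 101111101₂. Square-and-multiply, entries mod 863:
Q^1 = [[1,1],[1,0]]
Q^2 = (Q^1)² = [[2,1],[1,1]]
Q^5 = (Q^2)²·Q = [[8,5],[5,3]]
Q^11 = (Q^5)²·Q = [[144,89],[89,55]]
Q^23 = (Q^11)²·Q = [[629,178],[178,451]]
Q^47 = (Q^23)²·Q = [[794,140],[140,654]]
Q^95 = (Q^47)²·Q = [[112,197],[197,778]]
Q^190 = (Q^95)² = [[436,141],[141,295]]
Q^381 = (Q^190)²·Q = [[642,268],[268,374]]
F_381 mod 863 = Q^381[0][1] = 268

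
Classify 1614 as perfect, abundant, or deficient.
abundant

Proper divisors of 1614: sum = 1 + 2 + 3 + 6 + 269 + 538 + 807 = 1626
Since 1626 > 1614, 1614 is abundant.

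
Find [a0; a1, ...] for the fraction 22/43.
[0; 1, 1, 21]

Euclidean algorithm steps:
22 = 0 × 43 + 22
43 = 1 × 22 + 21
22 = 1 × 21 + 1
21 = 21 × 1 + 0
Continued fraction: [0; 1, 1, 21]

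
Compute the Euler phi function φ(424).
208

424 = 2^3 × 53
φ(n) = n × ∏(1 - 1/p) for each prime p dividing n
φ(424) = 424 × (1 - 1/2) × (1 - 1/53) = 208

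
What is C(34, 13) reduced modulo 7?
4

Using Lucas' theorem:
Write n=34 and k=13 in base 7:
n in base 7: [4, 6]
k in base 7: [1, 6]
C(34,13) mod 7 = ∏ C(n_i, k_i) mod 7
Digit binomials (mod 7): C(4,1) = 4; C(6,6) = 1
Product: 4 × 1 = 4 ≡ 4 (mod 7)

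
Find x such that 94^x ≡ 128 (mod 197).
161

Baby-step giant-step with step n = ⌈√197⌉ = 15.
Baby steps 94^j mod 197 (j:value) for j=0..14: 0:1, 1:94, 2:168, 3:32, 4:53, 5:57, 6:39, 7:120, 8:51, 9:66, 10:97, 11:56, 12:142, 13:149, 14:19.
Giant-step multiplier: 94^(-15) ≡ 94^(196-15) = 94^181 ≡ 91 (mod 197).
Giant steps γ_i = 128·91^i mod 197: γ_0=128, γ_1=25, γ_2=108, γ_3=175, γ_4=165, γ_5=43, γ_6=170, γ_7=104, γ_8=8, γ_9=137, γ_10=56 (in table at j=11).
x = i·n + j = 10·15 + 11 = 161.
Check: 94^161 ≡ 128 (mod 197).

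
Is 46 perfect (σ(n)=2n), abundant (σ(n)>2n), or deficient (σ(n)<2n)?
deficient

Proper divisors of 46: sum = 1 + 2 + 23 = 26
Since 26 < 46, 46 is deficient.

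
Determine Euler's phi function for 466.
232

466 = 2 × 233
φ(n) = n × ∏(1 - 1/p) for each prime p dividing n
φ(466) = 466 × (1 - 1/2) × (1 - 1/233) = 232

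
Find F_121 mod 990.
1

Matrix identity: Q^n = [[F_(n+1), F_n], [F_n, F_(n-1)]] with Q = [[1,1],[1,0]].
n = 121 = 1111001₂. Square-and-multiply, entries mod 990:
Q^1 = [[1,1],[1,0]]
Q^3 = (Q^1)²·Q = [[3,2],[2,1]]
Q^7 = (Q^3)²·Q = [[21,13],[13,8]]
Q^15 = (Q^7)²·Q = [[987,610],[610,377]]
Q^30 = (Q^15)² = [[859,440],[440,419]]
Q^60 = (Q^30)² = [[881,0],[0,881]]
Q^121 = (Q^60)²·Q = [[1,1],[1,0]]
F_121 mod 990 = Q^121[0][1] = 1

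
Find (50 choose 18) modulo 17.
15

Using Lucas' theorem:
Write n=50 and k=18 in base 17:
n in base 17: [2, 16]
k in base 17: [1, 1]
C(50,18) mod 17 = ∏ C(n_i, k_i) mod 17
Digit binomials (mod 17): C(2,1) = 2; C(16,1) = 16
Product: 2 × 16 = 32 ≡ 15 (mod 17)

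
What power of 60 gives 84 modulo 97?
91

Baby-step giant-step with step n = ⌈√97⌉ = 10.
Baby steps 60^j mod 97 (j:value) for j=0..9: 0:1, 1:60, 2:11, 3:78, 4:24, 5:82, 6:70, 7:29, 8:91, 9:28.
Giant-step multiplier: 60^(-10) ≡ 60^(96-10) = 60^86 ≡ 72 (mod 97).
Giant steps γ_i = 84·72^i mod 97: γ_0=84, γ_1=34, γ_2=23, γ_3=7, γ_4=19, γ_5=10, γ_6=41, γ_7=42, γ_8=17, γ_9=60 (in table at j=1).
x = i·n + j = 9·10 + 1 = 91.
Check: 60^91 ≡ 84 (mod 97).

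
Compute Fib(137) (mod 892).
273

Matrix identity: Q^n = [[F_(n+1), F_n], [F_n, F_(n-1)]] with Q = [[1,1],[1,0]].
n = 137 = 10001001₂. Square-and-multiply, entries mod 892:
Q^1 = [[1,1],[1,0]]
Q^2 = (Q^1)² = [[2,1],[1,1]]
Q^4 = (Q^2)² = [[5,3],[3,2]]
Q^8 = (Q^4)² = [[34,21],[21,13]]
Q^17 = (Q^8)²·Q = [[800,705],[705,95]]
Q^34 = (Q^17)² = [[617,331],[331,286]]
Q^68 = (Q^34)² = [[542,73],[73,469]]
Q^137 = (Q^68)²·Q = [[40,273],[273,659]]
F_137 mod 892 = Q^137[0][1] = 273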